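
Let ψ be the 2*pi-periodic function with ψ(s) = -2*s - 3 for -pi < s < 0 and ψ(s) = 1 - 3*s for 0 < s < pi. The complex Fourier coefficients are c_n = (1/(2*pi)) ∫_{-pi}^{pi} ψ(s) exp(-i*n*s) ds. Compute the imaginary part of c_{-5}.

(8 - 5*pi)/(10*pi)

Since ψ is real-valued, Im(c_{-5}) = -(1/(2*pi)) ∫_{-pi}^{pi} ψ(s) sin(-5*s) ds = b_{5}/2.
Split the integral at the breakpoints.
Integrating by parts (boundary term plus one more integral), an antiderivative of (-2*s - 3) sin(-5*s) is -2*s*cos(5*s)/5 + 2*sin(5*s)/25 - 3*cos(5*s)/5; evaluating from -pi to 0: ∫_{-pi}^{0} (-2*s - 3) sin(-5*s) ds = (-3/5) - (3/5 - 2*pi/5) = -6/5 + 2*pi/5.
Integrating by parts (boundary term plus one more integral), an antiderivative of (1 - 3*s) sin(-5*s) is -3*s*cos(5*s)/5 + 3*sin(5*s)/25 + cos(5*s)/5; evaluating from 0 to pi: ∫_{0}^{pi} (1 - 3*s) sin(-5*s) ds = (-1/5 + 3*pi/5) - (1/5) = -2/5 + 3*pi/5.
So ∫_{-pi}^{pi} ψ(s) sin(-5*s) ds = -8/5 + pi.
Hence Im(c_{-5}) = (-1/(2*pi))·(-8/5 + pi) = (8 - 5*pi)/(10*pi).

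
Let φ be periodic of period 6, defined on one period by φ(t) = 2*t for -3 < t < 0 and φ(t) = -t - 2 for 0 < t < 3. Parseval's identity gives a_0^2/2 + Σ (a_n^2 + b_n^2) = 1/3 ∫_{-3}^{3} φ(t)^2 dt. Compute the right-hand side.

1/3 ∫_{-3}^{3} φ(t)^2 dt = 1/3 · (75) = 25.

25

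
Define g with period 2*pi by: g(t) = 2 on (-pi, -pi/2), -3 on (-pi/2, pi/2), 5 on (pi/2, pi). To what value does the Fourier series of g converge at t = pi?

7/2

t = pi differs from t = -pi by 1 full period(s), and the series is 2*pi-periodic.
At t = -pi the one-sided limits are g(-pi^-) = 5 and g(-pi^+) = 2.
By Dirichlet's theorem the series converges to their average, [(5) + (2)]/2 = 7/2.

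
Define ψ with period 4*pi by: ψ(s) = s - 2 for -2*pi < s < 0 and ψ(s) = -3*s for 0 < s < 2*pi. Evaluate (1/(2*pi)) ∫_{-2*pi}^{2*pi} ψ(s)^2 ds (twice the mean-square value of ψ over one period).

(1/(2*pi)) ∫_{-2*pi}^{2*pi} ψ(s)^2 ds = (1/(2*pi)) · (8*pi*(3 + 3*pi + 10*pi**2)/3) = 4 + 4*pi + 40*pi**2/3.

4 + 4*pi + 40*pi**2/3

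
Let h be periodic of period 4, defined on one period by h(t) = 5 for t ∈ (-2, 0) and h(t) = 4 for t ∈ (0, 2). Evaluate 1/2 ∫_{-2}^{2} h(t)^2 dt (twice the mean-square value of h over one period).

41

1/2 ∫_{-2}^{2} h(t)^2 dt = 1/2 · (82) = 41.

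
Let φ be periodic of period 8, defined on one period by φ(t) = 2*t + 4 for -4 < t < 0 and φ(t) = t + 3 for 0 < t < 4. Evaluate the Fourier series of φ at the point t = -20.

t = -20 differs from t = -4 by -2 full period(s), and the series is 8-periodic.
At t = -4 the one-sided limits are φ(-4^-) = 7 and φ(-4^+) = -4.
By Dirichlet's theorem the series converges to their average, [(7) + (-4)]/2 = 3/2.

3/2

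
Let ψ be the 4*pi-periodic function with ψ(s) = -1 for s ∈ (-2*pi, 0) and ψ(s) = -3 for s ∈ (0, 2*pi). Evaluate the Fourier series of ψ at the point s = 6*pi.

-2

s = 6*pi differs from s = -2*pi by 2 full period(s), and the series is 4*pi-periodic.
At s = -2*pi the one-sided limits are ψ(-2*pi^-) = -3 and ψ(-2*pi^+) = -1.
By Dirichlet's theorem the series converges to their average, [(-3) + (-1)]/2 = -2.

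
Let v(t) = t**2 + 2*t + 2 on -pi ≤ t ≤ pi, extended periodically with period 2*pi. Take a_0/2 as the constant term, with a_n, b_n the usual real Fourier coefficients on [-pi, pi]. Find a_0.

4 + 2*pi**2/3

a_0 = 1/pi ∫_{-pi}^{pi} v(t) dt = 1/pi · (2*pi*(6 + pi**2)/3) = 4 + 2*pi**2/3.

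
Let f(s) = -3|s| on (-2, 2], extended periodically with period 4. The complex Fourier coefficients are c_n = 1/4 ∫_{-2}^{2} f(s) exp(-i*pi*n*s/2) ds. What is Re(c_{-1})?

12/pi**2

Since f is real-valued, Re(c_{-1}) = 1/4 ∫_{-2}^{2} f(s) cos(-pi*s/2) ds = a_{1}/2.
f is even and cos(-pi*s/2) is even, so the integrand is even: ∫_{-2}^{2} f(s) cos(-pi*s/2) ds = 2∫_0^{2} f(s) cos(-pi*s/2) ds.
Integrating by parts (boundary term plus one more integral), an antiderivative of (-3*s) cos(-pi*s/2) is -6*s*sin(pi*s/2)/pi - 12*cos(pi*s/2)/pi**2; evaluating from 0 to 2: ∫_{0}^{2} (-3*s) cos(-pi*s/2) ds = (12/pi**2) - (-12/pi**2) = 24/pi**2.
So ∫_{-2}^{2} f(s) cos(-pi*s/2) ds = 48/pi**2.
Hence Re(c_{-1}) = (1/4)·(48/pi**2) = 12/pi**2.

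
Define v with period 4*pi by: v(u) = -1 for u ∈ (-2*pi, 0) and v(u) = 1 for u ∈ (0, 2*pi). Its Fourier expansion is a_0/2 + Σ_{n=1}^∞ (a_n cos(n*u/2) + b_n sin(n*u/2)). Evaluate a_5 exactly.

a_5 = (1/(2*pi)) ∫_{-2*pi}^{2*pi} v(u) cos(5*u/2) du.
v is odd and cos(5*u/2) is even, so the integrand is odd over a symmetric interval and the integral vanishes.

0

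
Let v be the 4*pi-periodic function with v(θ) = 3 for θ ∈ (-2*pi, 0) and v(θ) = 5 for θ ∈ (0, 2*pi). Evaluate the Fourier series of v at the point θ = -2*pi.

At θ = -2*pi the one-sided limits are v(-2*pi^-) = 5 and v(-2*pi^+) = 3.
By Dirichlet's theorem the series converges to their average, [(5) + (3)]/2 = 4.

4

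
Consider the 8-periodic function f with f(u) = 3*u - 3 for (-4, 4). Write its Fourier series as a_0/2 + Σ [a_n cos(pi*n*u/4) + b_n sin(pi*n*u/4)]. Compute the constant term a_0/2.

a_0 = 1/4 ∫_{-4}^{4} f(u) du = 1/4 · (-24) = -6.
So the constant term a_0/2 = -3.

-3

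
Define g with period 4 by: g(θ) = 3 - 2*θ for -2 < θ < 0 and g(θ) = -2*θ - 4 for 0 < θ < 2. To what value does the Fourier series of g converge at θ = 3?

5

θ = 3 differs from θ = -1 by 1 full period(s), and the series is 4-periodic.
g is continuous at θ = -1 with value 5, so the series converges to 5 there.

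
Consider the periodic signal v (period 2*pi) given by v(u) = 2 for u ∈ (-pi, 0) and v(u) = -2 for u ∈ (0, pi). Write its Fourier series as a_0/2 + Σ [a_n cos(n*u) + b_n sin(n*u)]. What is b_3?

-8/(3*pi)

b_3 = 1/pi ∫_{-pi}^{pi} v(u) sin(3*u) du.
v is odd and sin(3*u) is odd, so the integrand is even and b_3 = 2/pi ∫_0^{pi} v(u) sin(3*u) du.
Directly, an antiderivative of (-2) sin(3*u) is 2*cos(3*u)/3; evaluating from 0 to pi: ∫_{0}^{pi} (-2) sin(3*u) du = (-2/3) - (2/3) = -4/3.
Hence b_3 = (2/pi)·(-4/3) = -8/(3*pi).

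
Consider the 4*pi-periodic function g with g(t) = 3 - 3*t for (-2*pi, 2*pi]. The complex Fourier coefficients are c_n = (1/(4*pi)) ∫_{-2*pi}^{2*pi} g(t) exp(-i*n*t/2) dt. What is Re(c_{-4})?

Since g is real-valued, Re(c_{-4}) = (1/(4*pi)) ∫_{-2*pi}^{2*pi} g(t) cos(-2*t) dt = a_{4}/2.
Integrating by parts (boundary term plus one more integral), an antiderivative of (3 - 3*t) cos(-2*t) is -3*t*sin(2*t)/2 + 3*sin(2*t)/2 - 3*cos(2*t)/4; evaluating from -2*pi to 2*pi: ∫_{-2*pi}^{2*pi} (3 - 3*t) cos(-2*t) dt = (-3/4) - (-3/4) = 0.
Hence Re(c_{-4}) = (1/(4*pi))·(0) = 0.

0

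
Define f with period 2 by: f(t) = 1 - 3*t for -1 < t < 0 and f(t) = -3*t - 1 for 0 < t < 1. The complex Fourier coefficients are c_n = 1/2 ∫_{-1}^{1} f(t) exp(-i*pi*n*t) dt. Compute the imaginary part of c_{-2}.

Since f is real-valued, Im(c_{-2}) = -1/2 ∫_{-1}^{1} f(t) sin(-2*pi*t) dt = b_{2}/2.
f is odd and sin(-2*pi*t) is odd, so the integrand is even: ∫_{-1}^{1} f(t) sin(-2*pi*t) dt = 2∫_0^{1} f(t) sin(-2*pi*t) dt.
Integrating by parts (boundary term plus one more integral), an antiderivative of (-3*t - 1) sin(-2*pi*t) is -3*t*cos(2*pi*t)/(2*pi) + 3*sin(2*pi*t)/(4*pi**2) - cos(2*pi*t)/(2*pi); evaluating from 0 to 1: ∫_{0}^{1} (-3*t - 1) sin(-2*pi*t) dt = (-2/pi) - (-1/(2*pi)) = -3/(2*pi).
So ∫_{-1}^{1} f(t) sin(-2*pi*t) dt = -3/pi.
Hence Im(c_{-2}) = (-1/2)·(-3/pi) = 3/(2*pi).

3/(2*pi)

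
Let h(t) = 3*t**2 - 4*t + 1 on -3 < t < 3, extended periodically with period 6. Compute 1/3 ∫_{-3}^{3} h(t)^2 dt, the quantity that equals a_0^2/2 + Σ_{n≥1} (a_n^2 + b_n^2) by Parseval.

1/3 ∫_{-3}^{3} h(t)^2 dt = 1/3 · (6384/5) = 2128/5.

2128/5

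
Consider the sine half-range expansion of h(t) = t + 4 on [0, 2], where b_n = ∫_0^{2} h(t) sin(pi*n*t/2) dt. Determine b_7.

b_7 = ∫_0^{2} (t + 4) sin(7*pi*t/2) dt.
Integrating by parts (boundary term plus one more integral), an antiderivative of (t + 4) sin(7*pi*t/2) is -2*t*cos(7*pi*t/2)/(7*pi) + 4*sin(7*pi*t/2)/(49*pi**2) - 8*cos(7*pi*t/2)/(7*pi); evaluating from 0 to 2: ∫_{0}^{2} (t + 4) sin(7*pi*t/2) dt = (12/(7*pi)) - (-8/(7*pi)) = 20/(7*pi).
Hence b_7 = 20/(7*pi).

20/(7*pi)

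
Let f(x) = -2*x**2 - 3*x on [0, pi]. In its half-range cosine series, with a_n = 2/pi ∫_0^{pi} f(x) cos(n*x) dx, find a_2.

a_2 = 2/pi ∫_0^{pi} (-2*x**2 - 3*x) cos(2*x) dx.
Integrating by parts twice (tabular method), an antiderivative of (-2*x**2 - 3*x) cos(2*x) is -x**2*sin(2*x) - 3*x*sin(2*x)/2 - x*cos(2*x) + sin(2*x)/2 - 3*cos(2*x)/4; evaluating from 0 to pi: ∫_{0}^{pi} (-2*x**2 - 3*x) cos(2*x) dx = (-pi - 3/4) - (-3/4) = -pi.
Hence a_2 = (2/pi)·(-pi) = -2.

-2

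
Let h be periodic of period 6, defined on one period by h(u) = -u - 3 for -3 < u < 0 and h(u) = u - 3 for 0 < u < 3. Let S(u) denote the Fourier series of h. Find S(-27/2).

u = -27/2 differs from u = -3/2 by -2 full period(s), and the series is 6-periodic.
h is continuous at u = -3/2 with value -3/2, so the series converges to -3/2 there.

-3/2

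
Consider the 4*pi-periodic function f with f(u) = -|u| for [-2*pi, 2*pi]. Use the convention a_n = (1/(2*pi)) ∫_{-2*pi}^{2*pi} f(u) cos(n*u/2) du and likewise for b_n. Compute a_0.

a_0 = (1/(2*pi)) ∫_{-2*pi}^{2*pi} f(u) du = (1/(2*pi)) · (-4*pi**2) = -2*pi.

-2*pi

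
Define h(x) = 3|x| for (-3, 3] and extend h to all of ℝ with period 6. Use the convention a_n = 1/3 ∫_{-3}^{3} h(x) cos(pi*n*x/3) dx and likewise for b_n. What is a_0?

9

a_0 = 1/3 ∫_{-3}^{3} h(x) dx = 1/3 · (27) = 9.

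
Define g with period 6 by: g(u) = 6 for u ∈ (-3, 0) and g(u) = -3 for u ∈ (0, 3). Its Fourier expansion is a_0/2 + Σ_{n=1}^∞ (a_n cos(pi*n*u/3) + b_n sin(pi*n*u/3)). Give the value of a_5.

a_5 = 1/3 ∫_{-3}^{3} g(u) cos(5*pi*u/3) du.
Split the integral at the breakpoints.
Directly, an antiderivative of (6) cos(5*pi*u/3) is 18*sin(5*pi*u/3)/(5*pi); evaluating from -3 to 0: ∫_{-3}^{0} (6) cos(5*pi*u/3) du = (0) - (0) = 0.
Directly, an antiderivative of (-3) cos(5*pi*u/3) is -9*sin(5*pi*u/3)/(5*pi); evaluating from 0 to 3: ∫_{0}^{3} (-3) cos(5*pi*u/3) du = (0) - (0) = 0.
Summing the pieces and multiplying by (1/3) gives a_5 = 0.

0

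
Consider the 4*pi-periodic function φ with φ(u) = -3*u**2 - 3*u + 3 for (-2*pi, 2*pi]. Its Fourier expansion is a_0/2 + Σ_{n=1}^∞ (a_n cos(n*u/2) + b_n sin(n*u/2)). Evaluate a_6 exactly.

a_6 = (1/(2*pi)) ∫_{-2*pi}^{2*pi} φ(u) cos(3*u) du.
Integrating by parts twice (tabular method), an antiderivative of (-3*u**2 - 3*u + 3) cos(3*u) is -u**2*sin(3*u) - u*sin(3*u) - 2*u*cos(3*u)/3 + 11*sin(3*u)/9 - cos(3*u)/3; evaluating from -2*pi to 2*pi: ∫_{-2*pi}^{2*pi} (-3*u**2 - 3*u + 3) cos(3*u) du = (-4*pi/3 - 1/3) - (-1/3 + 4*pi/3) = -8*pi/3.
Hence a_6 = (1/(2*pi))·(-8*pi/3) = -4/3.

-4/3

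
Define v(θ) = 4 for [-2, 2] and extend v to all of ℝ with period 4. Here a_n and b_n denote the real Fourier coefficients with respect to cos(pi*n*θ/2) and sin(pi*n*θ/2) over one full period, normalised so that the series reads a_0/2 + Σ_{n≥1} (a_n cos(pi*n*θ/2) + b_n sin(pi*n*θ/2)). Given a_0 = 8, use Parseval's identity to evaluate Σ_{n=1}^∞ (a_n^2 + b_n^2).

Parseval: a_0^2/2 + Σ_{n≥1} (a_n^2+b_n^2) = 1/2 ∫_{-2}^{2} v(θ)^2 dθ = 32.
Subtract a_0^2/2 = 32: Σ (a_n^2+b_n^2) = 0.

0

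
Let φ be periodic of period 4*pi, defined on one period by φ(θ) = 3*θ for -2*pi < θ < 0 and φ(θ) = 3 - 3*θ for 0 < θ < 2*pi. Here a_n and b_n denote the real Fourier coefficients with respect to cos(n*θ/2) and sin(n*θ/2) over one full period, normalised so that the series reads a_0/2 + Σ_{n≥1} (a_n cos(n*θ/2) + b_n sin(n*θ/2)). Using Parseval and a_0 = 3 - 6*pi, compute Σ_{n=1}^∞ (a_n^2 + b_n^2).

Parseval: a_0^2/2 + Σ_{n≥1} (a_n^2+b_n^2) = (1/(2*pi)) ∫_{-2*pi}^{2*pi} φ(θ)^2 dθ = -18*pi + 9 + 24*pi**2.
Subtract a_0^2/2 = 9*(1 - 2*pi)**2/2: Σ (a_n^2+b_n^2) = 9/2 + 6*pi**2.

9/2 + 6*pi**2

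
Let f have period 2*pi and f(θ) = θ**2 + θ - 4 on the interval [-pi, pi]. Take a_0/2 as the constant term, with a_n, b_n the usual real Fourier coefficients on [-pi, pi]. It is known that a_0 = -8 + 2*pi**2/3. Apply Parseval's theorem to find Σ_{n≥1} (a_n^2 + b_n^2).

2*pi**2*(15 + 4*pi**2)/45

Parseval: a_0^2/2 + Σ_{n≥1} (a_n^2+b_n^2) = 1/pi ∫_{-pi}^{pi} f(θ)^2 dθ = -14*pi**2/3 + 32 + 2*pi**4/5.
Subtract a_0^2/2 = 2*(12 - pi**2)**2/9: Σ (a_n^2+b_n^2) = 2*pi**2*(15 + 4*pi**2)/45.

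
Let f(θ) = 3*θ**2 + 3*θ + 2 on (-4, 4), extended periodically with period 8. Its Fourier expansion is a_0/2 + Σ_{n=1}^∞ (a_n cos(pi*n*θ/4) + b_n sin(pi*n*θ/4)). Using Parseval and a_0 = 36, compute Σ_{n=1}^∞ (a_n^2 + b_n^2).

2528/5

Parseval: a_0^2/2 + Σ_{n≥1} (a_n^2+b_n^2) = 1/4 ∫_{-4}^{4} f(θ)^2 dθ = 5768/5.
Subtract a_0^2/2 = 648: Σ (a_n^2+b_n^2) = 2528/5.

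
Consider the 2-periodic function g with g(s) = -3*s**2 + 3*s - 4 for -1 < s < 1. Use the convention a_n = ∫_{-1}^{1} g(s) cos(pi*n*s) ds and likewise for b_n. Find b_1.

6/pi

b_1 = ∫_{-1}^{1} g(s) sin(pi*s) ds.
Integrating by parts twice (tabular method), an antiderivative of (-3*s**2 + 3*s - 4) sin(pi*s) is 3*s**2*cos(pi*s)/pi - 6*s*sin(pi*s)/pi**2 - 3*s*cos(pi*s)/pi + 3*sin(pi*s)/pi**2 - 6*cos(pi*s)/pi**3 + 4*cos(pi*s)/pi; evaluating from -1 to 1: ∫_{-1}^{1} (-3*s**2 + 3*s - 4) sin(pi*s) ds = (-4/pi + 6/pi**3) - (-10/pi + 6/pi**3) = 6/pi.
Hence b_1 = 6/pi.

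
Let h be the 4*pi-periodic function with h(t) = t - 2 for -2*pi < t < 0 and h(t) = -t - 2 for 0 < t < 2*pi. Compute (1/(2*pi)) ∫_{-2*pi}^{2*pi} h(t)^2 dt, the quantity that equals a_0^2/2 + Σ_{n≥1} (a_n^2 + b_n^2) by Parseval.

8 + 8*pi + 8*pi**2/3

(1/(2*pi)) ∫_{-2*pi}^{2*pi} h(t)^2 dt = (1/(2*pi)) · (16*pi*(3 + 3*pi + pi**2)/3) = 8 + 8*pi + 8*pi**2/3.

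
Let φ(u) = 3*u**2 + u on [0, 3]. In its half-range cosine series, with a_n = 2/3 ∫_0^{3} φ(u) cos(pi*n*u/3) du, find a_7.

-120/(49*pi**2)

a_7 = 2/3 ∫_0^{3} (3*u**2 + u) cos(7*pi*u/3) du.
Integrating by parts twice (tabular method), an antiderivative of (3*u**2 + u) cos(7*pi*u/3) is 9*u**2*sin(7*pi*u/3)/(7*pi) + 3*u*sin(7*pi*u/3)/(7*pi) + 54*u*cos(7*pi*u/3)/(49*pi**2) - 162*sin(7*pi*u/3)/(343*pi**3) + 9*cos(7*pi*u/3)/(49*pi**2); evaluating from 0 to 3: ∫_{0}^{3} (3*u**2 + u) cos(7*pi*u/3) du = (-171/(49*pi**2)) - (9/(49*pi**2)) = -180/(49*pi**2).
Hence a_7 = (2/3)·(-180/(49*pi**2)) = -120/(49*pi**2).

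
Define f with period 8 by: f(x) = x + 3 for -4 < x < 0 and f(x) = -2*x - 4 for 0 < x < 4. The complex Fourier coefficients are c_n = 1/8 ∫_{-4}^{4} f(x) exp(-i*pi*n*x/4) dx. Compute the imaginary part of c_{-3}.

-3/pi

Since f is real-valued, Im(c_{-3}) = -1/8 ∫_{-4}^{4} f(x) sin(-3*pi*x/4) dx = b_{3}/2.
Split the integral at the breakpoints.
Integrating by parts (boundary term plus one more integral), an antiderivative of (x + 3) sin(-3*pi*x/4) is 4*x*cos(3*pi*x/4)/(3*pi) - 16*sin(3*pi*x/4)/(9*pi**2) + 4*cos(3*pi*x/4)/pi; evaluating from -4 to 0: ∫_{-4}^{0} (x + 3) sin(-3*pi*x/4) dx = (4/pi) - (4/(3*pi)) = 8/(3*pi).
Integrating by parts (boundary term plus one more integral), an antiderivative of (-2*x - 4) sin(-3*pi*x/4) is -8*x*cos(3*pi*x/4)/(3*pi) + 32*sin(3*pi*x/4)/(9*pi**2) - 16*cos(3*pi*x/4)/(3*pi); evaluating from 0 to 4: ∫_{0}^{4} (-2*x - 4) sin(-3*pi*x/4) dx = (16/pi) - (-16/(3*pi)) = 64/(3*pi).
So ∫_{-4}^{4} f(x) sin(-3*pi*x/4) dx = 24/pi.
Hence Im(c_{-3}) = (-1/8)·(24/pi) = -3/pi.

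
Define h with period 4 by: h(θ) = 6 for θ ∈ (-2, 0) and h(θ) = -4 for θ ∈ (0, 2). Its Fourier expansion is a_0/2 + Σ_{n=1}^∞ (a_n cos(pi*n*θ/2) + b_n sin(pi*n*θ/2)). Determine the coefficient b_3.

b_3 = 1/2 ∫_{-2}^{2} h(θ) sin(3*pi*θ/2) dθ.
Split the integral at the breakpoints.
Directly, an antiderivative of (6) sin(3*pi*θ/2) is -4*cos(3*pi*θ/2)/pi; evaluating from -2 to 0: ∫_{-2}^{0} (6) sin(3*pi*θ/2) dθ = (-4/pi) - (4/pi) = -8/pi.
Directly, an antiderivative of (-4) sin(3*pi*θ/2) is 8*cos(3*pi*θ/2)/(3*pi); evaluating from 0 to 2: ∫_{0}^{2} (-4) sin(3*pi*θ/2) dθ = (-8/(3*pi)) - (8/(3*pi)) = -16/(3*pi).
Summing the pieces and multiplying by (1/2) gives b_3 = -20/(3*pi).

-20/(3*pi)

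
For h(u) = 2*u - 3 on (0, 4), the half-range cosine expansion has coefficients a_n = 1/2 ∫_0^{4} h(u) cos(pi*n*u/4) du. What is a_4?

a_4 = 1/2 ∫_0^{4} (2*u - 3) cos(pi*u) du.
Integrating by parts (boundary term plus one more integral), an antiderivative of (2*u - 3) cos(pi*u) is 2*u*sin(pi*u)/pi - 3*sin(pi*u)/pi + 2*cos(pi*u)/pi**2; evaluating from 0 to 4: ∫_{0}^{4} (2*u - 3) cos(pi*u) du = (2/pi**2) - (2/pi**2) = 0.
Hence a_4 = (1/2)·(0) = 0.

0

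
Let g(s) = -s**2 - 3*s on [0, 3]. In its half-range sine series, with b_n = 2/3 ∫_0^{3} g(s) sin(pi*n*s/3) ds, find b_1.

-36/pi + 72/pi**3

b_1 = 2/3 ∫_0^{3} (-s**2 - 3*s) sin(pi*s/3) ds.
Integrating by parts twice (tabular method), an antiderivative of (-s**2 - 3*s) sin(pi*s/3) is 3*s**2*cos(pi*s/3)/pi - 18*s*sin(pi*s/3)/pi**2 + 9*s*cos(pi*s/3)/pi - 27*sin(pi*s/3)/pi**2 - 54*cos(pi*s/3)/pi**3; evaluating from 0 to 3: ∫_{0}^{3} (-s**2 - 3*s) sin(pi*s/3) ds = (-54/pi + 54/pi**3) - (-54/pi**3) = -54/pi + 108/pi**3.
Hence b_1 = (2/3)·(-54/pi + 108/pi**3) = -36/pi + 72/pi**3.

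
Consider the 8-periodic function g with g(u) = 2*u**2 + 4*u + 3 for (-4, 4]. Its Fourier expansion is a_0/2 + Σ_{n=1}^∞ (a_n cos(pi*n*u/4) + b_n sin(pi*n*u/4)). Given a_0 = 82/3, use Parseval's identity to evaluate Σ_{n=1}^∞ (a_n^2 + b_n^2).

Parseval: a_0^2/2 + Σ_{n≥1} (a_n^2+b_n^2) = 1/4 ∫_{-4}^{4} g(u)^2 du = 10894/15.
Subtract a_0^2/2 = 3362/9: Σ (a_n^2+b_n^2) = 15872/45.

15872/45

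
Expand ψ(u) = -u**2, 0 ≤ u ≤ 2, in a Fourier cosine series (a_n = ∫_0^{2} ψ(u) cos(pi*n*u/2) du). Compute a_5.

a_5 = ∫_0^{2} (-u**2) cos(5*pi*u/2) du.
Integrating by parts twice (tabular method), an antiderivative of (-u**2) cos(5*pi*u/2) is -2*u**2*sin(5*pi*u/2)/(5*pi) - 8*u*cos(5*pi*u/2)/(25*pi**2) + 16*sin(5*pi*u/2)/(125*pi**3); evaluating from 0 to 2: ∫_{0}^{2} (-u**2) cos(5*pi*u/2) du = (16/(25*pi**2)) - (0) = 16/(25*pi**2).
Hence a_5 = 16/(25*pi**2).

16/(25*pi**2)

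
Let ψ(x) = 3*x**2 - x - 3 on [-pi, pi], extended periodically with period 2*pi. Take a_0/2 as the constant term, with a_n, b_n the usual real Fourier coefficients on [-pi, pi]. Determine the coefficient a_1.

a_1 = 1/pi ∫_{-pi}^{pi} ψ(x) cos(x) dx.
Integrating by parts twice (tabular method), an antiderivative of (3*x**2 - x - 3) cos(x) is 3*x**2*sin(x) - x*sin(x) + 6*x*cos(x) - 9*sin(x) - cos(x); evaluating from -pi to pi: ∫_{-pi}^{pi} (3*x**2 - x - 3) cos(x) dx = (1 - 6*pi) - (1 + 6*pi) = -12*pi.
Hence a_1 = (1/pi)·(-12*pi) = -12.

-12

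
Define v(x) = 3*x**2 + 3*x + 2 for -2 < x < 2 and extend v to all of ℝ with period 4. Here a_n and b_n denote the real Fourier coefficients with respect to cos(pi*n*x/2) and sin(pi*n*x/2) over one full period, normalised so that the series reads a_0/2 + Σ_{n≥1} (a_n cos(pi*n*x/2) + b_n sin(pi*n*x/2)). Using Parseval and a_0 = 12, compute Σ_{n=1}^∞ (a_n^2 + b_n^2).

248/5

Parseval: a_0^2/2 + Σ_{n≥1} (a_n^2+b_n^2) = 1/2 ∫_{-2}^{2} v(x)^2 dx = 608/5.
Subtract a_0^2/2 = 72: Σ (a_n^2+b_n^2) = 248/5.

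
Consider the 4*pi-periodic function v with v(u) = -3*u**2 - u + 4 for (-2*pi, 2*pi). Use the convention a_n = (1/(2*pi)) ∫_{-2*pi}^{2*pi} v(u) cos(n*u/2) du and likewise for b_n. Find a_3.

16/3

a_3 = (1/(2*pi)) ∫_{-2*pi}^{2*pi} v(u) cos(3*u/2) du.
Integrating by parts twice (tabular method), an antiderivative of (-3*u**2 - u + 4) cos(3*u/2) is -2*u**2*sin(3*u/2) - 2*u*sin(3*u/2)/3 - 8*u*cos(3*u/2)/3 + 40*sin(3*u/2)/9 - 4*cos(3*u/2)/9; evaluating from -2*pi to 2*pi: ∫_{-2*pi}^{2*pi} (-3*u**2 - u + 4) cos(3*u/2) du = (4/9 + 16*pi/3) - (4/9 - 16*pi/3) = 32*pi/3.
Hence a_3 = (1/(2*pi))·(32*pi/3) = 16/3.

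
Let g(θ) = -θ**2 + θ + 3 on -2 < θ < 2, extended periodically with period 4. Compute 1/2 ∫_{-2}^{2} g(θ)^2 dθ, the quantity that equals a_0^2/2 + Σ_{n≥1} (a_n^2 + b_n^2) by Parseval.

166/15

1/2 ∫_{-2}^{2} g(θ)^2 dθ = 1/2 · (332/15) = 166/15.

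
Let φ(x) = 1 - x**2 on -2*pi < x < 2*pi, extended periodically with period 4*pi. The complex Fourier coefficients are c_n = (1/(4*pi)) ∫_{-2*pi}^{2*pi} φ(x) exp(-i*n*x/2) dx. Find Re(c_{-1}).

Since φ is real-valued, Re(c_{-1}) = (1/(4*pi)) ∫_{-2*pi}^{2*pi} φ(x) cos(-x/2) dx = a_{1}/2.
φ is even and cos(-x/2) is even, so the integrand is even: ∫_{-2*pi}^{2*pi} φ(x) cos(-x/2) dx = 2∫_0^{2*pi} φ(x) cos(-x/2) dx.
Integrating by parts twice (tabular method), an antiderivative of (1 - x**2) cos(-x/2) is -2*x**2*sin(x/2) - 8*x*cos(x/2) + 18*sin(x/2); evaluating from 0 to 2*pi: ∫_{0}^{2*pi} (1 - x**2) cos(-x/2) dx = (16*pi) - (0) = 16*pi.
So ∫_{-2*pi}^{2*pi} φ(x) cos(-x/2) dx = 32*pi.
Hence Re(c_{-1}) = (1/(4*pi))·(32*pi) = 8.

8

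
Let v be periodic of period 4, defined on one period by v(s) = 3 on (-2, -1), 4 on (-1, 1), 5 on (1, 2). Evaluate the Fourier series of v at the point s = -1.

7/2

At s = -1 the one-sided limits are v(-1^-) = 3 and v(-1^+) = 4.
By Dirichlet's theorem the series converges to their average, [(3) + (4)]/2 = 7/2.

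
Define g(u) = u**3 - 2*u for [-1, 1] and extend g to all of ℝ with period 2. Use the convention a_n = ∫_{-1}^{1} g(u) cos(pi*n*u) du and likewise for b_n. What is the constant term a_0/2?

0

a_0 = ∫_{-1}^{1} g(u) du = 0.
So the constant term a_0/2 = 0.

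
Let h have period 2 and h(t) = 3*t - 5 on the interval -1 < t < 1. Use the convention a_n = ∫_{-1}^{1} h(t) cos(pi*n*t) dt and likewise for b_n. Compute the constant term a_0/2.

-5

a_0 = ∫_{-1}^{1} h(t) dt = -10.
So the constant term a_0/2 = -5.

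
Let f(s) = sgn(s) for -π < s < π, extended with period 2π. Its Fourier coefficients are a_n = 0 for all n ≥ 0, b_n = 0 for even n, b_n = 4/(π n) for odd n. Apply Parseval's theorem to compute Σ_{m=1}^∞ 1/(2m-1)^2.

Parseval: Σ b_n^2 = (1/π) ∫_{-π}^{π} f(s)^2 ds = 2.
Only odd n contribute, with b_n^2 = 16/(π^2 n^2), so Σ_{m≥1} 1/(2m-1)^2 = π^2·(2)/16 = pi**2/8.

pi**2/8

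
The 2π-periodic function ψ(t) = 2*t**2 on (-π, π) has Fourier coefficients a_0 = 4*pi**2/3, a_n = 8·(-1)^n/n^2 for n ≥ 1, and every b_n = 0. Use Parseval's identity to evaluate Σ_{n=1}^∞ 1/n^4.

pi**4/90

Parseval: a_0^2/2 + Σ a_n^2 = (1/π) ∫_{-π}^{π} ψ(t)^2 dt = 8*pi**4/5.
Subtract a_0^2/2 = 8*pi**4/9: Σ a_n^2 = 32*pi**4/45.
Since a_n^2 = 64/n^4, Σ 1/n^4 = pi**4/90.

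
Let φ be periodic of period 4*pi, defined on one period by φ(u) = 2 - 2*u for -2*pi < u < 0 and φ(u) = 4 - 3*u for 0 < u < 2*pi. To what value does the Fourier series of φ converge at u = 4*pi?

3

u = 4*pi differs from u = 0 by 1 full period(s), and the series is 4*pi-periodic.
At u = 0 the one-sided limits are φ(0^-) = 2 and φ(0^+) = 4.
By Dirichlet's theorem the series converges to their average, [(2) + (4)]/2 = 3.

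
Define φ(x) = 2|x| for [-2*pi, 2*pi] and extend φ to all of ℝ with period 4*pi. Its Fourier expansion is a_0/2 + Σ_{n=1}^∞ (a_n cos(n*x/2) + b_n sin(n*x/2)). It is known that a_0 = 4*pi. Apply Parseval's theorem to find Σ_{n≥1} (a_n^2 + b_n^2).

8*pi**2/3

Parseval: a_0^2/2 + Σ_{n≥1} (a_n^2+b_n^2) = (1/(2*pi)) ∫_{-2*pi}^{2*pi} φ(x)^2 dx = 32*pi**2/3.
Subtract a_0^2/2 = 8*pi**2: Σ (a_n^2+b_n^2) = 8*pi**2/3.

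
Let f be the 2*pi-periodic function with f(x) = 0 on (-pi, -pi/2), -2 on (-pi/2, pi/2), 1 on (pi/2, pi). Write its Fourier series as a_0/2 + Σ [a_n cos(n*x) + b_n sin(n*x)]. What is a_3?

5/(3*pi)

a_3 = 1/pi ∫_{-pi}^{pi} f(x) cos(3*x) dx.
Split the integral at the breakpoints.
∫_{-pi}^{-pi/2} (0) cos(3*x) dx = 0.
Directly, an antiderivative of (-2) cos(3*x) is -2*sin(3*x)/3; evaluating from -pi/2 to pi/2: ∫_{-pi/2}^{pi/2} (-2) cos(3*x) dx = (2/3) - (-2/3) = 4/3.
Directly, an antiderivative of (1) cos(3*x) is sin(3*x)/3; evaluating from pi/2 to pi: ∫_{pi/2}^{pi} (1) cos(3*x) dx = (0) - (-1/3) = 1/3.
Summing the pieces and multiplying by (1/pi) gives a_3 = 5/(3*pi).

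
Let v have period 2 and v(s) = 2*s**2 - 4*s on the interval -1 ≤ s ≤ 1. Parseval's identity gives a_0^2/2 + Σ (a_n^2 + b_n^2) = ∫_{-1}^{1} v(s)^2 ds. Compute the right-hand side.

184/15

∫_{-1}^{1} v(s)^2 ds = 184/15.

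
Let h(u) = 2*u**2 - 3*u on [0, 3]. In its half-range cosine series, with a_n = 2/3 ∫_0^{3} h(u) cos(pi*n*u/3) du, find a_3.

a_3 = 2/3 ∫_0^{3} (2*u**2 - 3*u) cos(pi*u) du.
Integrating by parts twice (tabular method), an antiderivative of (2*u**2 - 3*u) cos(pi*u) is 2*u**2*sin(pi*u)/pi - 3*u*sin(pi*u)/pi + 4*u*cos(pi*u)/pi**2 - 4*sin(pi*u)/pi**3 - 3*cos(pi*u)/pi**2; evaluating from 0 to 3: ∫_{0}^{3} (2*u**2 - 3*u) cos(pi*u) du = (-9/pi**2) - (-3/pi**2) = -6/pi**2.
Hence a_3 = (2/3)·(-6/pi**2) = -4/pi**2.

-4/pi**2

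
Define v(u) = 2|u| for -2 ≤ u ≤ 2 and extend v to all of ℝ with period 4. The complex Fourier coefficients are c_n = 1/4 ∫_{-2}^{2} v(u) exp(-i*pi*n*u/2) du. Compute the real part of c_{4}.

0

Since v is real-valued, Re(c_{4}) = 1/4 ∫_{-2}^{2} v(u) cos(2*pi*u) du = a_{4}/2.
v is even and cos(2*pi*u) is even, so the integrand is even: ∫_{-2}^{2} v(u) cos(2*pi*u) du = 2∫_0^{2} v(u) cos(2*pi*u) du.
Integrating by parts (boundary term plus one more integral), an antiderivative of (2*u) cos(2*pi*u) is u*sin(2*pi*u)/pi + cos(2*pi*u)/(2*pi**2); evaluating from 0 to 2: ∫_{0}^{2} (2*u) cos(2*pi*u) du = (1/(2*pi**2)) - (1/(2*pi**2)) = 0.
So ∫_{-2}^{2} v(u) cos(2*pi*u) du = 0.
Hence Re(c_{4}) = (1/4)·(0) = 0.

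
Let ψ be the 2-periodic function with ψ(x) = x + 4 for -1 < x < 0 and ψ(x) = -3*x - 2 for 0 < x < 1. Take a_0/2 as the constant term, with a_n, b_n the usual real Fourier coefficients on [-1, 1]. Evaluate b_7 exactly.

-2/pi

b_7 = ∫_{-1}^{1} ψ(x) sin(7*pi*x) dx.
Split the integral at the breakpoints.
Integrating by parts (boundary term plus one more integral), an antiderivative of (x + 4) sin(7*pi*x) is -x*cos(7*pi*x)/(7*pi) + sin(7*pi*x)/(49*pi**2) - 4*cos(7*pi*x)/(7*pi); evaluating from -1 to 0: ∫_{-1}^{0} (x + 4) sin(7*pi*x) dx = (-4/(7*pi)) - (3/(7*pi)) = -1/pi.
Integrating by parts (boundary term plus one more integral), an antiderivative of (-3*x - 2) sin(7*pi*x) is 3*x*cos(7*pi*x)/(7*pi) - 3*sin(7*pi*x)/(49*pi**2) + 2*cos(7*pi*x)/(7*pi); evaluating from 0 to 1: ∫_{0}^{1} (-3*x - 2) sin(7*pi*x) dx = (-5/(7*pi)) - (2/(7*pi)) = -1/pi.
Summing the pieces gives b_7 = -2/pi.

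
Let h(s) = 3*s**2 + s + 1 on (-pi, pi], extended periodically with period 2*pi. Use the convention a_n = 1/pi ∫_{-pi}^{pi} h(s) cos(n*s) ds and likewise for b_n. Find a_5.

-12/25

a_5 = 1/pi ∫_{-pi}^{pi} h(s) cos(5*s) ds.
Integrating by parts twice (tabular method), an antiderivative of (3*s**2 + s + 1) cos(5*s) is 3*s**2*sin(5*s)/5 + s*sin(5*s)/5 + 6*s*cos(5*s)/25 + 19*sin(5*s)/125 + cos(5*s)/25; evaluating from -pi to pi: ∫_{-pi}^{pi} (3*s**2 + s + 1) cos(5*s) ds = (-6*pi/25 - 1/25) - (-1/25 + 6*pi/25) = -12*pi/25.
Hence a_5 = (1/pi)·(-12*pi/25) = -12/25.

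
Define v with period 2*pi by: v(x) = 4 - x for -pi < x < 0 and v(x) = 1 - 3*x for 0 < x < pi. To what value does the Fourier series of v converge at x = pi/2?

1 - 3*pi/2

v is continuous at x = pi/2 with value 1 - 3*pi/2, so the series converges to 1 - 3*pi/2 there.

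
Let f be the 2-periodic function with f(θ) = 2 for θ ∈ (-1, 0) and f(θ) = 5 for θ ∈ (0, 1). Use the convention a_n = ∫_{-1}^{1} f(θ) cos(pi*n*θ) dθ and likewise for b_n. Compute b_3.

b_3 = ∫_{-1}^{1} f(θ) sin(3*pi*θ) dθ.
Split the integral at the breakpoints.
Directly, an antiderivative of (2) sin(3*pi*θ) is -2*cos(3*pi*θ)/(3*pi); evaluating from -1 to 0: ∫_{-1}^{0} (2) sin(3*pi*θ) dθ = (-2/(3*pi)) - (2/(3*pi)) = -4/(3*pi).
Directly, an antiderivative of (5) sin(3*pi*θ) is -5*cos(3*pi*θ)/(3*pi); evaluating from 0 to 1: ∫_{0}^{1} (5) sin(3*pi*θ) dθ = (5/(3*pi)) - (-5/(3*pi)) = 10/(3*pi).
Summing the pieces gives b_3 = 2/pi.

2/pi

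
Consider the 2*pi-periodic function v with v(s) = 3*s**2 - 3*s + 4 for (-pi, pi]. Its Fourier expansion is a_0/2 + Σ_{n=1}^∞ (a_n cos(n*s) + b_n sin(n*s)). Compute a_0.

a_0 = 1/pi ∫_{-pi}^{pi} v(s) ds = 1/pi · (2*pi*(4 + pi**2)) = 8 + 2*pi**2.

8 + 2*pi**2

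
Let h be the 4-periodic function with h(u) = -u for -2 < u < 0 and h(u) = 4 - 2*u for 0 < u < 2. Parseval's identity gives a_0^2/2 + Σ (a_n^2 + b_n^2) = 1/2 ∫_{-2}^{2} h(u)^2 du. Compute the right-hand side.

1/2 ∫_{-2}^{2} h(u)^2 du = 1/2 · (40/3) = 20/3.

20/3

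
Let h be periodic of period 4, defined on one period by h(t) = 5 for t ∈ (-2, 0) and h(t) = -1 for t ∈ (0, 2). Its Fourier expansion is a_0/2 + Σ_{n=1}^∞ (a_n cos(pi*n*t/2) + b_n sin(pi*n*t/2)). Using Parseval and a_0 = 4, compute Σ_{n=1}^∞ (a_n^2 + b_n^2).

18

Parseval: a_0^2/2 + Σ_{n≥1} (a_n^2+b_n^2) = 1/2 ∫_{-2}^{2} h(t)^2 dt = 26.
Subtract a_0^2/2 = 8: Σ (a_n^2+b_n^2) = 18.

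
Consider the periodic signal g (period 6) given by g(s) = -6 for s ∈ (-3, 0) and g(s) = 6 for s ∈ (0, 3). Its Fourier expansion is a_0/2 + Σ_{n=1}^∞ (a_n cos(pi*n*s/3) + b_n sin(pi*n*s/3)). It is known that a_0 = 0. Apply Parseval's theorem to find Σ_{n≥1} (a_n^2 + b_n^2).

Parseval: a_0^2/2 + Σ_{n≥1} (a_n^2+b_n^2) = 1/3 ∫_{-3}^{3} g(s)^2 ds = 72.
Subtract a_0^2/2 = 0: Σ (a_n^2+b_n^2) = 72.

72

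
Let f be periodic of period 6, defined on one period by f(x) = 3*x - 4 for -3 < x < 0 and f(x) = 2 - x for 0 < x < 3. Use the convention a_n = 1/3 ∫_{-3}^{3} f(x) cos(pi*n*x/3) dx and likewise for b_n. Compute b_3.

b_3 = 1/3 ∫_{-3}^{3} f(x) sin(pi*x) dx.
Split the integral at the breakpoints.
Integrating by parts (boundary term plus one more integral), an antiderivative of (3*x - 4) sin(pi*x) is -3*x*cos(pi*x)/pi + 3*sin(pi*x)/pi**2 + 4*cos(pi*x)/pi; evaluating from -3 to 0: ∫_{-3}^{0} (3*x - 4) sin(pi*x) dx = (4/pi) - (-13/pi) = 17/pi.
Integrating by parts (boundary term plus one more integral), an antiderivative of (2 - x) sin(pi*x) is x*cos(pi*x)/pi - sin(pi*x)/pi**2 - 2*cos(pi*x)/pi; evaluating from 0 to 3: ∫_{0}^{3} (2 - x) sin(pi*x) dx = (-1/pi) - (-2/pi) = 1/pi.
Summing the pieces and multiplying by (1/3) gives b_3 = 6/pi.

6/pi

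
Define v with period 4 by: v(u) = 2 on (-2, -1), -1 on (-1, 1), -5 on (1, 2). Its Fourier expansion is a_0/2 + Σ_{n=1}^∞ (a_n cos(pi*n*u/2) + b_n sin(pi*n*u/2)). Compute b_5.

-7/(5*pi)

b_5 = 1/2 ∫_{-2}^{2} v(u) sin(5*pi*u/2) du.
Split the integral at the breakpoints.
Directly, an antiderivative of (2) sin(5*pi*u/2) is -4*cos(5*pi*u/2)/(5*pi); evaluating from -2 to -1: ∫_{-2}^{-1} (2) sin(5*pi*u/2) du = (0) - (4/(5*pi)) = -4/(5*pi).
Directly, an antiderivative of (-1) sin(5*pi*u/2) is 2*cos(5*pi*u/2)/(5*pi); evaluating from -1 to 1: ∫_{-1}^{1} (-1) sin(5*pi*u/2) du = (0) - (0) = 0.
Directly, an antiderivative of (-5) sin(5*pi*u/2) is 2*cos(5*pi*u/2)/pi; evaluating from 1 to 2: ∫_{1}^{2} (-5) sin(5*pi*u/2) du = (-2/pi) - (0) = -2/pi.
Summing the pieces and multiplying by (1/2) gives b_5 = -7/(5*pi).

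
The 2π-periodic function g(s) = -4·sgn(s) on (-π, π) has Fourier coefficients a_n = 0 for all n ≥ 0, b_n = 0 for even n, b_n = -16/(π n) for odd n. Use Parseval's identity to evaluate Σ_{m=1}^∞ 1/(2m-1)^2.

pi**2/8

Parseval: Σ b_n^2 = (1/π) ∫_{-π}^{π} g(s)^2 ds = 32.
Only odd n contribute, with b_n^2 = 256/(π^2 n^2), so Σ_{m≥1} 1/(2m-1)^2 = π^2·(32)/256 = pi**2/8.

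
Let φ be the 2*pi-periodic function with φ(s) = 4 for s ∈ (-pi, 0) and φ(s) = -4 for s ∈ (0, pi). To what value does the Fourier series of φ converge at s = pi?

0

At s = pi the one-sided limits are φ(pi^-) = -4 and φ(pi^+) = 4.
By Dirichlet's theorem the series converges to their average, [(-4) + (4)]/2 = 0.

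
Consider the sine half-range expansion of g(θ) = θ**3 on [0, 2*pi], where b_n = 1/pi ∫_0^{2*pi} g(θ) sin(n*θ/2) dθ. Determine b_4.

3/2 - 4*pi**2

b_4 = 1/pi ∫_0^{2*pi} (θ**3) sin(2*θ) dθ.
Integrating by parts three times (tabular method), an antiderivative of (θ**3) sin(2*θ) is -θ**3*cos(2*θ)/2 + 3*θ**2*sin(2*θ)/4 + 3*θ*cos(2*θ)/4 - 3*sin(2*θ)/8; evaluating from 0 to 2*pi: ∫_{0}^{2*pi} (θ**3) sin(2*θ) dθ = (pi*(3 - 8*pi**2)/2) - (0) = pi*(3 - 8*pi**2)/2.
Hence b_4 = (1/pi)·(pi*(3 - 8*pi**2)/2) = 3/2 - 4*pi**2.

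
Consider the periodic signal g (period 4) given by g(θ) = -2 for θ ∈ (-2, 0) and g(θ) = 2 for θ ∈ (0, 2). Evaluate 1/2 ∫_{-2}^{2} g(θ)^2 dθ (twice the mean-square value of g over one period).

8

1/2 ∫_{-2}^{2} g(θ)^2 dθ = 1/2 · (16) = 8.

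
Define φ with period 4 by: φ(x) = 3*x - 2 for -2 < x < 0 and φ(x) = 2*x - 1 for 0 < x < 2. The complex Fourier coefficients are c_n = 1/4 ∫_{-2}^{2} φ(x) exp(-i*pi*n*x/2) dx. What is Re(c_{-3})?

2/(9*pi**2)

Since φ is real-valued, Re(c_{-3}) = 1/4 ∫_{-2}^{2} φ(x) cos(-3*pi*x/2) dx = a_{3}/2.
Split the integral at the breakpoints.
Integrating by parts (boundary term plus one more integral), an antiderivative of (3*x - 2) cos(-3*pi*x/2) is 2*x*sin(3*pi*x/2)/pi - 4*sin(3*pi*x/2)/(3*pi) + 4*cos(3*pi*x/2)/(3*pi**2); evaluating from -2 to 0: ∫_{-2}^{0} (3*x - 2) cos(-3*pi*x/2) dx = (4/(3*pi**2)) - (-4/(3*pi**2)) = 8/(3*pi**2).
Integrating by parts (boundary term plus one more integral), an antiderivative of (2*x - 1) cos(-3*pi*x/2) is 4*x*sin(3*pi*x/2)/(3*pi) - 2*sin(3*pi*x/2)/(3*pi) + 8*cos(3*pi*x/2)/(9*pi**2); evaluating from 0 to 2: ∫_{0}^{2} (2*x - 1) cos(-3*pi*x/2) dx = (-8/(9*pi**2)) - (8/(9*pi**2)) = -16/(9*pi**2).
So ∫_{-2}^{2} φ(x) cos(-3*pi*x/2) dx = 8/(9*pi**2).
Hence Re(c_{-3}) = (1/4)·(8/(9*pi**2)) = 2/(9*pi**2).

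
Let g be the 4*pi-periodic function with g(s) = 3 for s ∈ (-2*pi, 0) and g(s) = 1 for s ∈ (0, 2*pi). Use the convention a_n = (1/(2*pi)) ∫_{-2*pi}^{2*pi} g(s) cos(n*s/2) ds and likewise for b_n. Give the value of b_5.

-4/(5*pi)

b_5 = (1/(2*pi)) ∫_{-2*pi}^{2*pi} g(s) sin(5*s/2) ds.
Split the integral at the breakpoints.
Directly, an antiderivative of (3) sin(5*s/2) is -6*cos(5*s/2)/5; evaluating from -2*pi to 0: ∫_{-2*pi}^{0} (3) sin(5*s/2) ds = (-6/5) - (6/5) = -12/5.
Directly, an antiderivative of (1) sin(5*s/2) is -2*cos(5*s/2)/5; evaluating from 0 to 2*pi: ∫_{0}^{2*pi} (1) sin(5*s/2) ds = (2/5) - (-2/5) = 4/5.
Summing the pieces and multiplying by (1/(2*pi)) gives b_5 = -4/(5*pi).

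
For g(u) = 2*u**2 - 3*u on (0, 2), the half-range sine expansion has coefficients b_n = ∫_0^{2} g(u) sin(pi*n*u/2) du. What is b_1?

-64/pi**3 + 4/pi

b_1 = ∫_0^{2} (2*u**2 - 3*u) sin(pi*u/2) du.
Integrating by parts twice (tabular method), an antiderivative of (2*u**2 - 3*u) sin(pi*u/2) is -4*u**2*cos(pi*u/2)/pi + 16*u*sin(pi*u/2)/pi**2 + 6*u*cos(pi*u/2)/pi - 12*sin(pi*u/2)/pi**2 + 32*cos(pi*u/2)/pi**3; evaluating from 0 to 2: ∫_{0}^{2} (2*u**2 - 3*u) sin(pi*u/2) du = (-32/pi**3 + 4/pi) - (32/pi**3) = -64/pi**3 + 4/pi.
Hence b_1 = -64/pi**3 + 4/pi.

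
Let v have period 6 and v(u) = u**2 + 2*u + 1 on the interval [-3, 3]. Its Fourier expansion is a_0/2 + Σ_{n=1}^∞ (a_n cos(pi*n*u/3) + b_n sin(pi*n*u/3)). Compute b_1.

12/pi

b_1 = 1/3 ∫_{-3}^{3} v(u) sin(pi*u/3) du.
Integrating by parts twice (tabular method), an antiderivative of (u**2 + 2*u + 1) sin(pi*u/3) is -3*u**2*cos(pi*u/3)/pi + 18*u*sin(pi*u/3)/pi**2 - 6*u*cos(pi*u/3)/pi + 18*sin(pi*u/3)/pi**2 - 3*cos(pi*u/3)/pi + 54*cos(pi*u/3)/pi**3; evaluating from -3 to 3: ∫_{-3}^{3} (u**2 + 2*u + 1) sin(pi*u/3) du = (-54/pi**3 + 48/pi) - (-54/pi**3 + 12/pi) = 36/pi.
Hence b_1 = (1/3)·(36/pi) = 12/pi.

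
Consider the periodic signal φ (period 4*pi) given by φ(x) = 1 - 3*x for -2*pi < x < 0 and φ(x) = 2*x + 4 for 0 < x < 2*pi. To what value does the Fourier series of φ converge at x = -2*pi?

5/2 + 5*pi

x = -2*pi differs from x = 2*pi by -1 full period(s), and the series is 4*pi-periodic.
At x = 2*pi the one-sided limits are φ(2*pi^-) = 4 + 4*pi and φ(2*pi^+) = 1 + 6*pi.
By Dirichlet's theorem the series converges to their average, [(4 + 4*pi) + (1 + 6*pi)]/2 = 5/2 + 5*pi.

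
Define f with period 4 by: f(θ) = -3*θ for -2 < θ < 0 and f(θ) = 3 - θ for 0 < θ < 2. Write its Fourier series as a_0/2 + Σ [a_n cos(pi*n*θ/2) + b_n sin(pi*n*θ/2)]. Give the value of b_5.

-2/(5*pi)

b_5 = 1/2 ∫_{-2}^{2} f(θ) sin(5*pi*θ/2) dθ.
Split the integral at the breakpoints.
Integrating by parts (boundary term plus one more integral), an antiderivative of (-3*θ) sin(5*pi*θ/2) is 6*θ*cos(5*pi*θ/2)/(5*pi) - 12*sin(5*pi*θ/2)/(25*pi**2); evaluating from -2 to 0: ∫_{-2}^{0} (-3*θ) sin(5*pi*θ/2) dθ = (0) - (12/(5*pi)) = -12/(5*pi).
Integrating by parts (boundary term plus one more integral), an antiderivative of (3 - θ) sin(5*pi*θ/2) is 2*θ*cos(5*pi*θ/2)/(5*pi) - 4*sin(5*pi*θ/2)/(25*pi**2) - 6*cos(5*pi*θ/2)/(5*pi); evaluating from 0 to 2: ∫_{0}^{2} (3 - θ) sin(5*pi*θ/2) dθ = (2/(5*pi)) - (-6/(5*pi)) = 8/(5*pi).
Summing the pieces and multiplying by (1/2) gives b_5 = -2/(5*pi).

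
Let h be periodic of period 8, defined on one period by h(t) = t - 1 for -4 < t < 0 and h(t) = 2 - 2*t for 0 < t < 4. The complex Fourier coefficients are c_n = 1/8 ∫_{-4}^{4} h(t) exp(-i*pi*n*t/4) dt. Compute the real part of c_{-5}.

Since h is real-valued, Re(c_{-5}) = 1/8 ∫_{-4}^{4} h(t) cos(-5*pi*t/4) dt = a_{5}/2.
Split the integral at the breakpoints.
Integrating by parts (boundary term plus one more integral), an antiderivative of (t - 1) cos(-5*pi*t/4) is 4*t*sin(5*pi*t/4)/(5*pi) - 4*sin(5*pi*t/4)/(5*pi) + 16*cos(5*pi*t/4)/(25*pi**2); evaluating from -4 to 0: ∫_{-4}^{0} (t - 1) cos(-5*pi*t/4) dt = (16/(25*pi**2)) - (-16/(25*pi**2)) = 32/(25*pi**2).
Integrating by parts (boundary term plus one more integral), an antiderivative of (2 - 2*t) cos(-5*pi*t/4) is -8*t*sin(5*pi*t/4)/(5*pi) + 8*sin(5*pi*t/4)/(5*pi) - 32*cos(5*pi*t/4)/(25*pi**2); evaluating from 0 to 4: ∫_{0}^{4} (2 - 2*t) cos(-5*pi*t/4) dt = (32/(25*pi**2)) - (-32/(25*pi**2)) = 64/(25*pi**2).
So ∫_{-4}^{4} h(t) cos(-5*pi*t/4) dt = 96/(25*pi**2).
Hence Re(c_{-5}) = (1/8)·(96/(25*pi**2)) = 12/(25*pi**2).

12/(25*pi**2)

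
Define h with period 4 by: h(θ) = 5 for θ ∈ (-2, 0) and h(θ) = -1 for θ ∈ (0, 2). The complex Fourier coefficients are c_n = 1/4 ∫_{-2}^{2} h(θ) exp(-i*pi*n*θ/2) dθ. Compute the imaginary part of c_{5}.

Since h is real-valued, Im(c_{5}) = -1/4 ∫_{-2}^{2} h(θ) sin(5*pi*θ/2) dθ = -b_{5}/2.
Split the integral at the breakpoints.
Directly, an antiderivative of (5) sin(5*pi*θ/2) is -2*cos(5*pi*θ/2)/pi; evaluating from -2 to 0: ∫_{-2}^{0} (5) sin(5*pi*θ/2) dθ = (-2/pi) - (2/pi) = -4/pi.
Directly, an antiderivative of (-1) sin(5*pi*θ/2) is 2*cos(5*pi*θ/2)/(5*pi); evaluating from 0 to 2: ∫_{0}^{2} (-1) sin(5*pi*θ/2) dθ = (-2/(5*pi)) - (2/(5*pi)) = -4/(5*pi).
So ∫_{-2}^{2} h(θ) sin(5*pi*θ/2) dθ = -24/(5*pi).
Hence Im(c_{5}) = (-1/4)·(-24/(5*pi)) = 6/(5*pi).

6/(5*pi)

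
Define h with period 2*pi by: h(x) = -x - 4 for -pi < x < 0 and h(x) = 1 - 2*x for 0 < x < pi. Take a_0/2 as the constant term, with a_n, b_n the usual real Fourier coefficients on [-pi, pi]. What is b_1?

-3 + 10/pi

b_1 = 1/pi ∫_{-pi}^{pi} h(x) sin(x) dx.
Split the integral at the breakpoints.
Integrating by parts (boundary term plus one more integral), an antiderivative of (-x - 4) sin(x) is x*cos(x) - sin(x) + 4*cos(x); evaluating from -pi to 0: ∫_{-pi}^{0} (-x - 4) sin(x) dx = (4) - (-4 + pi) = 8 - pi.
Integrating by parts (boundary term plus one more integral), an antiderivative of (1 - 2*x) sin(x) is 2*x*cos(x) - 2*sin(x) - cos(x); evaluating from 0 to pi: ∫_{0}^{pi} (1 - 2*x) sin(x) dx = (1 - 2*pi) - (-1) = 2 - 2*pi.
Summing the pieces and multiplying by (1/pi) gives b_1 = -3 + 10/pi.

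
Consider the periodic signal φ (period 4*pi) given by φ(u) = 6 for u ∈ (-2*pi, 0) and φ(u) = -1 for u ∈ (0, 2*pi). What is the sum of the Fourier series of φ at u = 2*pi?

At u = 2*pi the one-sided limits are φ(2*pi^-) = -1 and φ(2*pi^+) = 6.
By Dirichlet's theorem the series converges to their average, [(-1) + (6)]/2 = 5/2.

5/2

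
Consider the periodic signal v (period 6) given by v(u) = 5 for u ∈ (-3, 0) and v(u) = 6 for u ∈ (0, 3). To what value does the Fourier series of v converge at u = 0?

At u = 0 the one-sided limits are v(0^-) = 5 and v(0^+) = 6.
By Dirichlet's theorem the series converges to their average, [(5) + (6)]/2 = 11/2.

11/2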